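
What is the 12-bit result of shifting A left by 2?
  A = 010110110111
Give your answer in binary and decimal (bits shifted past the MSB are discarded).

Shift left by 2: drop the top 2 bit(s), append 2 zero(s) on the right.
  010110110111  ->  discard [01], keep [0110110111], append 00
= 011011011100

Answer: 011011011100 (1756)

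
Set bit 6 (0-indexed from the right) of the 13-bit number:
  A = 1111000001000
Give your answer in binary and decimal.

Mask = 1 << 6 = 0000001000000
Bit 6 of A is 0, so OR-ing with the mask flips it to 1.
  1111000001000
| 0000001000000
---------------
  1111001001000

Answer: 1111001001000 (7752)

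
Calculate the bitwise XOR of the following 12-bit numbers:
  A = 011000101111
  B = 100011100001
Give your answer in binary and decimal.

Apply ^ to each column (1 where bits differ):
  011000101111
^ 100011100001
--------------
  111011001110

Answer: 111011001110 (3790)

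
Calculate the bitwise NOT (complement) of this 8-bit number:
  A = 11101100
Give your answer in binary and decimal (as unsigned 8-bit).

Flip each bit (0->1, 1->0):
  11101100
  00010011

Answer: 00010011 (19)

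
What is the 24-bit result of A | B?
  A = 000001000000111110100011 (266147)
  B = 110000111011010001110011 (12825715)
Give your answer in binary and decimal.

Apply | to each column (1 where either bit is 1):
  000001000000111110100011
| 110000111011010001110011
--------------------------
  110001111011111111110011

Answer: 110001111011111111110011 (13090803)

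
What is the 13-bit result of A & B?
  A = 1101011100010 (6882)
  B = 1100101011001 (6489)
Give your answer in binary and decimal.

Apply & to each column (1 only where both bits are 1):
  1101011100010
& 1100101011001
---------------
  1100001000000

Answer: 1100001000000 (6208)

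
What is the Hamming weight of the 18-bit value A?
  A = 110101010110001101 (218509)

110101010110001101
1-bits at positions (from bit 0 = LSB): 0, 2, 3, 7, 8, 10, 12, 14, 16, 17
Count = 10

Answer: 10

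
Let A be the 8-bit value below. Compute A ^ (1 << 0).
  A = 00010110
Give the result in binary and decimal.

Mask = 1 << 0 = 00000001
Bit 0 of A is 0; XOR with the mask flips it to 1.
  00010110
^ 00000001
----------
  00010111

Answer: 00010111 (23)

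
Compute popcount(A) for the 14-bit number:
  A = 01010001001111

01010001001111
1-bits at positions (from bit 0 = LSB): 0, 1, 2, 3, 6, 10, 12
Count = 7

Answer: 7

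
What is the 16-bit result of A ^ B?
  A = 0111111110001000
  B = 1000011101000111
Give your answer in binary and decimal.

Apply ^ to each column (1 where bits differ):
  0111111110001000
^ 1000011101000111
------------------
  1111100011001111

Answer: 1111100011001111 (63695)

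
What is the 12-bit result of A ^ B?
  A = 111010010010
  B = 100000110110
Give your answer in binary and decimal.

Apply ^ to each column (1 where bits differ):
  111010010010
^ 100000110110
--------------
  011010100100

Answer: 011010100100 (1700)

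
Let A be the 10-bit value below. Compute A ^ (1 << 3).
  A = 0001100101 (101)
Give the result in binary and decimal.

Mask = 1 << 3 = 0000001000
Bit 3 of A is 0; XOR with the mask flips it to 1.
  0001100101
^ 0000001000
------------
  0001101101

Answer: 0001101101 (109)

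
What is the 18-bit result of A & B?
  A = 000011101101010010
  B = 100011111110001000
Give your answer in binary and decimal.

Apply & to each column (1 only where both bits are 1):
  000011101101010010
& 100011111110001000
--------------------
  000011101100000000

Answer: 000011101100000000 (15104)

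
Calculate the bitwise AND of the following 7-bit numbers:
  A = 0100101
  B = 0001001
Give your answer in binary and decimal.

Apply & to each column (1 only where both bits are 1):
  0100101
& 0001001
---------
  0000001

Answer: 0000001 (1)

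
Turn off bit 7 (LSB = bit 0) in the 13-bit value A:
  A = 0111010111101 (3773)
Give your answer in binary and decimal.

Mask = ~(1 << 7) = 1111101111111
Bit 7 of A is 1, so AND-ing with the mask clears it to 0.
  0111010111101
& 1111101111111
---------------
  0111000111101

Answer: 0111000111101 (3645)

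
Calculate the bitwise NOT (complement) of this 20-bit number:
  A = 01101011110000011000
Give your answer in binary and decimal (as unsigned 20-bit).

Flip each bit (0->1, 1->0):
  01101011110000011000
  10010100001111100111

Answer: 10010100001111100111 (607207)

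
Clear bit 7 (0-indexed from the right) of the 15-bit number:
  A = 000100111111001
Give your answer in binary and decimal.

Mask = ~(1 << 7) = 111111101111111
Bit 7 of A is 1, so AND-ing with the mask clears it to 0.
  000100111111001
& 111111101111111
-----------------
  000100101111001

Answer: 000100101111001 (2425)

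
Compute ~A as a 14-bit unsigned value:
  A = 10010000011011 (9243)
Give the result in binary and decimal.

Flip each bit (0->1, 1->0):
  10010000011011
  01101111100100

Answer: 01101111100100 (7140)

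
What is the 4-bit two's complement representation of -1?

1. Binary of +1:  0001
2. Invert bits:     1110
3. Add 1:           1111

Answer: 1111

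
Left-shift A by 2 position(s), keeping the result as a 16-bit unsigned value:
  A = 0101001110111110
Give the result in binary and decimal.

Shift left by 2: drop the top 2 bit(s), append 2 zero(s) on the right.
  0101001110111110  ->  discard [01], keep [01001110111110], append 00
= 0100111011111000

Answer: 0100111011111000 (20216)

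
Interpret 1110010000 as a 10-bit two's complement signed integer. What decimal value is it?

MSB is 1, so the value is negative. Find the magnitude:
1. Invert bits:  0001101111
2. Add 1:        0001110000  = 112
3. Apply sign:   -112

Answer: -112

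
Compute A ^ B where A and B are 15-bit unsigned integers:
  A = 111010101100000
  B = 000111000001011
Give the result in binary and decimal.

Apply ^ to each column (1 where bits differ):
  111010101100000
^ 000111000001011
-----------------
  111101101101011

Answer: 111101101101011 (31595)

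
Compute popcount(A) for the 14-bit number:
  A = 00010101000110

00010101000110
1-bits at positions (from bit 0 = LSB): 1, 2, 6, 8, 10
Count = 5

Answer: 5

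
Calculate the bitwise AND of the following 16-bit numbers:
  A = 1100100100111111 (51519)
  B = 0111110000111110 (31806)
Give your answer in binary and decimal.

Apply & to each column (1 only where both bits are 1):
  1100100100111111
& 0111110000111110
------------------
  0100100000111110

Answer: 0100100000111110 (18494)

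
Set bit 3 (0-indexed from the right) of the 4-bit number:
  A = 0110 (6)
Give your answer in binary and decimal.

Mask = 1 << 3 = 1000
Bit 3 of A is 0, so OR-ing with the mask flips it to 1.
  0110
| 1000
------
  1110

Answer: 1110 (14)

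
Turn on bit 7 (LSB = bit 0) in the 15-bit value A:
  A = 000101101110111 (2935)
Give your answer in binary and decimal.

Mask = 1 << 7 = 000000010000000
Bit 7 of A is 0, so OR-ing with the mask flips it to 1.
  000101101110111
| 000000010000000
-----------------
  000101111110111

Answer: 000101111110111 (3063)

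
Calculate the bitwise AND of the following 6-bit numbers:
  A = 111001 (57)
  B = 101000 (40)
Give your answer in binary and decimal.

Apply & to each column (1 only where both bits are 1):
  111001
& 101000
--------
  101000

Answer: 101000 (40)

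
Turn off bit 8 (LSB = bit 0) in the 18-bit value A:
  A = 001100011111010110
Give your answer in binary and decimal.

Mask = ~(1 << 8) = 111111111011111111
Bit 8 of A is 1, so AND-ing with the mask clears it to 0.
  001100011111010110
& 111111111011111111
--------------------
  001100011011010110

Answer: 001100011011010110 (50902)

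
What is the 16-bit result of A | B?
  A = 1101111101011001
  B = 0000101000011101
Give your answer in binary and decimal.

Apply | to each column (1 where either bit is 1):
  1101111101011001
| 0000101000011101
------------------
  1101111101011101

Answer: 1101111101011101 (57181)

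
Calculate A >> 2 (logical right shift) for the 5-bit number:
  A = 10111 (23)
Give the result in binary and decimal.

Logical shift right by 2: drop the bottom 2 bit(s), prepend 2 zero(s) on the left.
  10111  ->  keep [101], discard [11], prepend 00
= 00101

Answer: 00101 (5)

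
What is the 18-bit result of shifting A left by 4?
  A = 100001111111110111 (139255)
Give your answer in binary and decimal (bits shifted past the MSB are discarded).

Shift left by 4: drop the top 4 bit(s), append 4 zero(s) on the right.
  100001111111110111  ->  discard [1000], keep [01111111110111], append 0000
= 011111111101110000

Answer: 011111111101110000 (130928)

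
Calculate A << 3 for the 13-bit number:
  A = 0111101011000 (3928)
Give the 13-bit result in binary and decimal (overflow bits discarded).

Shift left by 3: drop the top 3 bit(s), append 3 zero(s) on the right.
  0111101011000  ->  discard [011], keep [1101011000], append 000
= 1101011000000

Answer: 1101011000000 (6848)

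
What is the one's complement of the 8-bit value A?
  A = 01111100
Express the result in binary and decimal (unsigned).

Flip each bit (0->1, 1->0):
  01111100
  10000011

Answer: 10000011 (131)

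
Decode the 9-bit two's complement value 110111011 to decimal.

MSB is 1, so the value is negative. Find the magnitude:
1. Invert bits:  001000100
2. Add 1:        001000101  = 69
3. Apply sign:   -69

Answer: -69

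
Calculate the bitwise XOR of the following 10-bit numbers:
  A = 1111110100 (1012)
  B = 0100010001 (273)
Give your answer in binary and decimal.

Apply ^ to each column (1 where bits differ):
  1111110100
^ 0100010001
------------
  1011100101

Answer: 1011100101 (741)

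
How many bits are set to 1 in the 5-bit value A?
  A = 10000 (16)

10000
1-bits at positions (from bit 0 = LSB): 4
Count = 1

Answer: 1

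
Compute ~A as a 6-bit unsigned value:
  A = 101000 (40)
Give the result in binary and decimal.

Flip each bit (0->1, 1->0):
  101000
  010111

Answer: 010111 (23)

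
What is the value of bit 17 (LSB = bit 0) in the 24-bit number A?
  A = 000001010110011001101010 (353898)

Bit 17 is the 18th from the right.
  000001010110011001101010
        ^
That bit is 0.

Answer: 0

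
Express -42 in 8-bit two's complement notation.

1. Binary of +42:  00101010
2. Invert bits:     11010101
3. Add 1:           11010110

Answer: 11010110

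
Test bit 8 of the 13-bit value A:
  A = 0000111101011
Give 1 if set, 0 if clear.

Bit 8 is the 9th from the right.
  0000111101011
      ^
That bit is 1.

Answer: 1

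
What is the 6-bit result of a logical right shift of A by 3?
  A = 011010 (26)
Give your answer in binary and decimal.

Logical shift right by 3: drop the bottom 3 bit(s), prepend 3 zero(s) on the left.
  011010  ->  keep [011], discard [010], prepend 000
= 000011

Answer: 000011 (3)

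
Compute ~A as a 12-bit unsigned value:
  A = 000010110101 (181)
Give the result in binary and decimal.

Flip each bit (0->1, 1->0):
  000010110101
  111101001010

Answer: 111101001010 (3914)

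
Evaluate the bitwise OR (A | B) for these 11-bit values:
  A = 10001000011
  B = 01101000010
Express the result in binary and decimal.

Apply | to each column (1 where either bit is 1):
  10001000011
| 01101000010
-------------
  11101000011

Answer: 11101000011 (1859)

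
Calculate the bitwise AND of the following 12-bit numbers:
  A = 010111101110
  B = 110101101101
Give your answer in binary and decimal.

Apply & to each column (1 only where both bits are 1):
  010111101110
& 110101101101
--------------
  010101101100

Answer: 010101101100 (1388)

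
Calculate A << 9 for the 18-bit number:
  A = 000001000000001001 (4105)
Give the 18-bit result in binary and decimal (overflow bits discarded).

Shift left by 9: drop the top 9 bit(s), append 9 zero(s) on the right.
  000001000000001001  ->  discard [000001000], keep [000001001], append 000000000
= 000001001000000000

Answer: 000001001000000000 (4608)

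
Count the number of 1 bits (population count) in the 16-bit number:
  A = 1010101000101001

1010101000101001
1-bits at positions (from bit 0 = LSB): 0, 3, 5, 9, 11, 13, 15
Count = 7

Answer: 7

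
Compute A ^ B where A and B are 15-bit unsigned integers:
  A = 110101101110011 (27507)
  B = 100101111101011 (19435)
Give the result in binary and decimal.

Apply ^ to each column (1 where bits differ):
  110101101110011
^ 100101111101011
-----------------
  010000010011000

Answer: 010000010011000 (8344)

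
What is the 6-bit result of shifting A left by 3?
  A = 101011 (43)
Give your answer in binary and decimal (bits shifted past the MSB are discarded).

Shift left by 3: drop the top 3 bit(s), append 3 zero(s) on the right.
  101011  ->  discard [101], keep [011], append 000
= 011000

Answer: 011000 (24)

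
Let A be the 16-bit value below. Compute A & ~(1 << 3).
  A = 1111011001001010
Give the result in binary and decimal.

Mask = ~(1 << 3) = 1111111111110111
Bit 3 of A is 1, so AND-ing with the mask clears it to 0.
  1111011001001010
& 1111111111110111
------------------
  1111011001000010

Answer: 1111011001000010 (63042)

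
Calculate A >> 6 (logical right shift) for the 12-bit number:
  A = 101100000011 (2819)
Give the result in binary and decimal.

Logical shift right by 6: drop the bottom 6 bit(s), prepend 6 zero(s) on the left.
  101100000011  ->  keep [101100], discard [000011], prepend 000000
= 000000101100

Answer: 000000101100 (44)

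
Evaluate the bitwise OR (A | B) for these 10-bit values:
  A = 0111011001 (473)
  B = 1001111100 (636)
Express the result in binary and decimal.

Apply | to each column (1 where either bit is 1):
  0111011001
| 1001111100
------------
  1111111101

Answer: 1111111101 (1021)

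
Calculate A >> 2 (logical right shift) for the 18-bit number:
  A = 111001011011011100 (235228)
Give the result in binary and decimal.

Logical shift right by 2: drop the bottom 2 bit(s), prepend 2 zero(s) on the left.
  111001011011011100  ->  keep [1110010110110111], discard [00], prepend 00
= 001110010110110111

Answer: 001110010110110111 (58807)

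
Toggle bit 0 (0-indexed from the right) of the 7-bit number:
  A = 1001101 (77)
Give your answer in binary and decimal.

Mask = 1 << 0 = 0000001
Bit 0 of A is 1; XOR with the mask flips it to 0.
  1001101
^ 0000001
---------
  1001100

Answer: 1001100 (76)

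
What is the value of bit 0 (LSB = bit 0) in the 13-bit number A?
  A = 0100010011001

Bit 0 is the 1st from the right.
  0100010011001
              ^
That bit is 1.

Answer: 1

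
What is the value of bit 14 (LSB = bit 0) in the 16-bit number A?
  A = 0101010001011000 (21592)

Bit 14 is the 15th from the right.
  0101010001011000
   ^
That bit is 1.

Answer: 1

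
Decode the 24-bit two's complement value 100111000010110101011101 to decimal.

MSB is 1, so the value is negative. Find the magnitude:
1. Invert bits:  011000111101001010100010
2. Add 1:        011000111101001010100011  = 6541987
3. Apply sign:   -6541987

Answer: -6541987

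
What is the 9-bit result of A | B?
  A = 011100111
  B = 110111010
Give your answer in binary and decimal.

Apply | to each column (1 where either bit is 1):
  011100111
| 110111010
-----------
  111111111

Answer: 111111111 (511)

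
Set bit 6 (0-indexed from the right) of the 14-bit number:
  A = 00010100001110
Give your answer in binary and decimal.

Mask = 1 << 6 = 00000001000000
Bit 6 of A is 0, so OR-ing with the mask flips it to 1.
  00010100001110
| 00000001000000
----------------
  00010101001110

Answer: 00010101001110 (1358)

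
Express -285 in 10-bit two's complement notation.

1. Binary of +285:  0100011101
2. Invert bits:     1011100010
3. Add 1:           1011100011

Answer: 1011100011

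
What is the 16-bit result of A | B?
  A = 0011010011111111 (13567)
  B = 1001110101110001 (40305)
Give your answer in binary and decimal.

Apply | to each column (1 where either bit is 1):
  0011010011111111
| 1001110101110001
------------------
  1011110111111111

Answer: 1011110111111111 (48639)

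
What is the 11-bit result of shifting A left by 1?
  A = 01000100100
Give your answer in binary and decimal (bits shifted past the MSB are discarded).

Shift left by 1: drop the top 1 bit(s), append 1 zero(s) on the right.
  01000100100  ->  discard [0], keep [1000100100], append 0
= 10001001000

Answer: 10001001000 (1096)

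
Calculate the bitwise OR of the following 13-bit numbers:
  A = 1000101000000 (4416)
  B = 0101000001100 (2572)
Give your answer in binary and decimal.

Apply | to each column (1 where either bit is 1):
  1000101000000
| 0101000001100
---------------
  1101101001100

Answer: 1101101001100 (6988)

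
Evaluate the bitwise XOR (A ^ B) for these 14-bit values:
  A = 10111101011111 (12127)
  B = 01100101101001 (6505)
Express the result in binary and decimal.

Apply ^ to each column (1 where bits differ):
  10111101011111
^ 01100101101001
----------------
  11011000110110

Answer: 11011000110110 (13878)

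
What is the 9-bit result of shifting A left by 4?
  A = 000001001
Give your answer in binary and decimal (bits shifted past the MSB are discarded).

Shift left by 4: drop the top 4 bit(s), append 4 zero(s) on the right.
  000001001  ->  discard [0000], keep [01001], append 0000
= 010010000

Answer: 010010000 (144)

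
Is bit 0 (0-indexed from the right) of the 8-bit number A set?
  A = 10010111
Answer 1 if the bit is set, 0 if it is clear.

Bit 0 is the 1st from the right.
  10010111
         ^
That bit is 1.

Answer: 1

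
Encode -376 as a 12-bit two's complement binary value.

1. Binary of +376:  000101111000
2. Invert bits:     111010000111
3. Add 1:           111010001000

Answer: 111010001000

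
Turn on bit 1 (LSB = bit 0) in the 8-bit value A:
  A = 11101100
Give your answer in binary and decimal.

Mask = 1 << 1 = 00000010
Bit 1 of A is 0, so OR-ing with the mask flips it to 1.
  11101100
| 00000010
----------
  11101110

Answer: 11101110 (238)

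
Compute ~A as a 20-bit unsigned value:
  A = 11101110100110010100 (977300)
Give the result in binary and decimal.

Flip each bit (0->1, 1->0):
  11101110100110010100
  00010001011001101011

Answer: 00010001011001101011 (71275)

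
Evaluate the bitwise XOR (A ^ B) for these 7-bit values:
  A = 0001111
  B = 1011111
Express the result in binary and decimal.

Apply ^ to each column (1 where bits differ):
  0001111
^ 1011111
---------
  1010000

Answer: 1010000 (80)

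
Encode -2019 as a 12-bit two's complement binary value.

1. Binary of +2019:  011111100011
2. Invert bits:     100000011100
3. Add 1:           100000011101

Answer: 100000011101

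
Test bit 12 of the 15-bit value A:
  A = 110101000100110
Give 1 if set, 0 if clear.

Bit 12 is the 13th from the right.
  110101000100110
    ^
That bit is 0.

Answer: 0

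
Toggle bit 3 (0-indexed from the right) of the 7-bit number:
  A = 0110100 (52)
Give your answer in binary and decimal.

Mask = 1 << 3 = 0001000
Bit 3 of A is 0; XOR with the mask flips it to 1.
  0110100
^ 0001000
---------
  0111100

Answer: 0111100 (60)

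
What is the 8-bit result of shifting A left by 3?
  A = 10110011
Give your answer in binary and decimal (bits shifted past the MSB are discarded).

Shift left by 3: drop the top 3 bit(s), append 3 zero(s) on the right.
  10110011  ->  discard [101], keep [10011], append 000
= 10011000

Answer: 10011000 (152)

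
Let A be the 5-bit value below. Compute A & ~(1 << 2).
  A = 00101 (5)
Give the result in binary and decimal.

Mask = ~(1 << 2) = 11011
Bit 2 of A is 1, so AND-ing with the mask clears it to 0.
  00101
& 11011
-------
  00001

Answer: 00001 (1)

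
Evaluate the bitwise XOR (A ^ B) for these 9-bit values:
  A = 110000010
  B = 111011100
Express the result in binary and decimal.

Apply ^ to each column (1 where bits differ):
  110000010
^ 111011100
-----------
  001011110

Answer: 001011110 (94)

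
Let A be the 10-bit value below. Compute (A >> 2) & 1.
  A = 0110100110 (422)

Bit 2 is the 3rd from the right.
  0110100110
         ^
That bit is 1.

Answer: 1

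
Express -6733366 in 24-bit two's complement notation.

1. Binary of +6733366:  011001101011111000110110
2. Invert bits:     100110010100000111001001
3. Add 1:           100110010100000111001010

Answer: 100110010100000111001010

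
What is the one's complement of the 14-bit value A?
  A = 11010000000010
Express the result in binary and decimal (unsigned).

Flip each bit (0->1, 1->0):
  11010000000010
  00101111111101

Answer: 00101111111101 (3069)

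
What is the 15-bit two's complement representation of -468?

1. Binary of +468:  000000111010100
2. Invert bits:     111111000101011
3. Add 1:           111111000101100

Answer: 111111000101100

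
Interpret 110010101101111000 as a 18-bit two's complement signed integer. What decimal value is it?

MSB is 1, so the value is negative. Find the magnitude:
1. Invert bits:  001101010010000111
2. Add 1:        001101010010001000  = 54408
3. Apply sign:   -54408

Answer: -54408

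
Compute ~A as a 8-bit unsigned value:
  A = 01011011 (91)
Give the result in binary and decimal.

Flip each bit (0->1, 1->0):
  01011011
  10100100

Answer: 10100100 (164)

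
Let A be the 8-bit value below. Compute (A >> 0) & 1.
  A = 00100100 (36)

Bit 0 is the 1st from the right.
  00100100
         ^
That bit is 0.

Answer: 0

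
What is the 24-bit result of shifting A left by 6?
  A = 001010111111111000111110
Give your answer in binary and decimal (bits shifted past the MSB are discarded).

Shift left by 6: drop the top 6 bit(s), append 6 zero(s) on the right.
  001010111111111000111110  ->  discard [001010], keep [111111111000111110], append 000000
= 111111111000111110000000

Answer: 111111111000111110000000 (16748416)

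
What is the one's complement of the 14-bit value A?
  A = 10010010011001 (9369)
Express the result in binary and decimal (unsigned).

Flip each bit (0->1, 1->0):
  10010010011001
  01101101100110

Answer: 01101101100110 (7014)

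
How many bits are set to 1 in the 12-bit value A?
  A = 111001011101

111001011101
1-bits at positions (from bit 0 = LSB): 0, 2, 3, 4, 6, 9, 10, 11
Count = 8

Answer: 8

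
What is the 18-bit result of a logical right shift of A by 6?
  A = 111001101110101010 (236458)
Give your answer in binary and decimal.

Logical shift right by 6: drop the bottom 6 bit(s), prepend 6 zero(s) on the left.
  111001101110101010  ->  keep [111001101110], discard [101010], prepend 000000
= 000000111001101110

Answer: 000000111001101110 (3694)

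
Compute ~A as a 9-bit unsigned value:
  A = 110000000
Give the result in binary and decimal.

Flip each bit (0->1, 1->0):
  110000000
  001111111

Answer: 001111111 (127)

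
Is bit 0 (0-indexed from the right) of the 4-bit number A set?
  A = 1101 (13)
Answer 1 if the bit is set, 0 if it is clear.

Bit 0 is the 1st from the right.
  1101
     ^
That bit is 1.

Answer: 1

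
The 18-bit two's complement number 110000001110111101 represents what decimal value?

MSB is 1, so the value is negative. Find the magnitude:
1. Invert bits:  001111110001000010
2. Add 1:        001111110001000011  = 64579
3. Apply sign:   -64579

Answer: -64579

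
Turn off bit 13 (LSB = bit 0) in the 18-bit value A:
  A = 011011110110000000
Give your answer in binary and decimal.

Mask = ~(1 << 13) = 111101111111111111
Bit 13 of A is 1, so AND-ing with the mask clears it to 0.
  011011110110000000
& 111101111111111111
--------------------
  011001110110000000

Answer: 011001110110000000 (105856)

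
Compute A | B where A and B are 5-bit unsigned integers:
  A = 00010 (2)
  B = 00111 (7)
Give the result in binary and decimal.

Apply | to each column (1 where either bit is 1):
  00010
| 00111
-------
  00111

Answer: 00111 (7)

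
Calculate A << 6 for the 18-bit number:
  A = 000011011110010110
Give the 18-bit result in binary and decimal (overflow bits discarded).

Shift left by 6: drop the top 6 bit(s), append 6 zero(s) on the right.
  000011011110010110  ->  discard [000011], keep [011110010110], append 000000
= 011110010110000000

Answer: 011110010110000000 (124288)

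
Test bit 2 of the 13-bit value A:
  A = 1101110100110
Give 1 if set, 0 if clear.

Bit 2 is the 3rd from the right.
  1101110100110
            ^
That bit is 1.

Answer: 1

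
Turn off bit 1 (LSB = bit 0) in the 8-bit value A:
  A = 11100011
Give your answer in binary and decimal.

Mask = ~(1 << 1) = 11111101
Bit 1 of A is 1, so AND-ing with the mask clears it to 0.
  11100011
& 11111101
----------
  11100001

Answer: 11100001 (225)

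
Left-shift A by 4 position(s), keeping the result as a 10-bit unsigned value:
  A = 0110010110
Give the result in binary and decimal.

Shift left by 4: drop the top 4 bit(s), append 4 zero(s) on the right.
  0110010110  ->  discard [0110], keep [010110], append 0000
= 0101100000

Answer: 0101100000 (352)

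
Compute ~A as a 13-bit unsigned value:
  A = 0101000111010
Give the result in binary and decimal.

Flip each bit (0->1, 1->0):
  0101000111010
  1010111000101

Answer: 1010111000101 (5573)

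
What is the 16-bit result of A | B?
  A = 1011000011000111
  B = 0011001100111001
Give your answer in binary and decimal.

Apply | to each column (1 where either bit is 1):
  1011000011000111
| 0011001100111001
------------------
  1011001111111111

Answer: 1011001111111111 (46079)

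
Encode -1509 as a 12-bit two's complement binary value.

1. Binary of +1509:  010111100101
2. Invert bits:     101000011010
3. Add 1:           101000011011

Answer: 101000011011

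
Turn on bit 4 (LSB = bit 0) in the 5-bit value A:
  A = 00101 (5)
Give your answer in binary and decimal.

Mask = 1 << 4 = 10000
Bit 4 of A is 0, so OR-ing with the mask flips it to 1.
  00101
| 10000
-------
  10101

Answer: 10101 (21)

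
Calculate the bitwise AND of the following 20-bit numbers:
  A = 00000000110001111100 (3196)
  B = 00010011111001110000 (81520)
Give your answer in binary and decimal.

Apply & to each column (1 only where both bits are 1):
  00000000110001111100
& 00010011111001110000
----------------------
  00000000110001110000

Answer: 00000000110001110000 (3184)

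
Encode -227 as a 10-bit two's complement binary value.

1. Binary of +227:  0011100011
2. Invert bits:     1100011100
3. Add 1:           1100011101

Answer: 1100011101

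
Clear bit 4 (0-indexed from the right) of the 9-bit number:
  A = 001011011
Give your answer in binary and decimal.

Mask = ~(1 << 4) = 111101111
Bit 4 of A is 1, so AND-ing with the mask clears it to 0.
  001011011
& 111101111
-----------
  001001011

Answer: 001001011 (75)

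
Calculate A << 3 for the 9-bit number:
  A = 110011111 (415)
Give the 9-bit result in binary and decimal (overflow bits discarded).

Shift left by 3: drop the top 3 bit(s), append 3 zero(s) on the right.
  110011111  ->  discard [110], keep [011111], append 000
= 011111000

Answer: 011111000 (248)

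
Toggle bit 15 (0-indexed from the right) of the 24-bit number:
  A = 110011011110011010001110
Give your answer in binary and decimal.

Mask = 1 << 15 = 000000001000000000000000
Bit 15 of A is 1; XOR with the mask flips it to 0.
  110011011110011010001110
^ 000000001000000000000000
--------------------------
  110011010110011010001110

Answer: 110011010110011010001110 (13461134)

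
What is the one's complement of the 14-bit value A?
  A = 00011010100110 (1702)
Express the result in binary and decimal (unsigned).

Flip each bit (0->1, 1->0):
  00011010100110
  11100101011001

Answer: 11100101011001 (14681)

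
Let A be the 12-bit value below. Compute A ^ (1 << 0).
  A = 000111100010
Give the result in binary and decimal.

Mask = 1 << 0 = 000000000001
Bit 0 of A is 0; XOR with the mask flips it to 1.
  000111100010
^ 000000000001
--------------
  000111100011

Answer: 000111100011 (483)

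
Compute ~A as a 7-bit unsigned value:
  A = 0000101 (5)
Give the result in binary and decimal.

Flip each bit (0->1, 1->0):
  0000101
  1111010

Answer: 1111010 (122)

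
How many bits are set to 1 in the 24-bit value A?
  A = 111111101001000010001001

111111101001000010001001
1-bits at positions (from bit 0 = LSB): 0, 3, 7, 12, 15, 17, 18, 19, 20, 21, 22, 23
Count = 12

Answer: 12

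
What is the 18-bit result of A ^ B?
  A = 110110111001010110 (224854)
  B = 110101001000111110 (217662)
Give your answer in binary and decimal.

Apply ^ to each column (1 where bits differ):
  110110111001010110
^ 110101001000111110
--------------------
  000011110001101000

Answer: 000011110001101000 (15464)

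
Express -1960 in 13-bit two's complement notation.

1. Binary of +1960:  0011110101000
2. Invert bits:     1100001010111
3. Add 1:           1100001011000

Answer: 1100001011000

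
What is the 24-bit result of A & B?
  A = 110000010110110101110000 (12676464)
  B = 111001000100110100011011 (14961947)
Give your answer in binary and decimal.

Apply & to each column (1 only where both bits are 1):
  110000010110110101110000
& 111001000100110100011011
--------------------------
  110000000100110100010000

Answer: 110000000100110100010000 (12602640)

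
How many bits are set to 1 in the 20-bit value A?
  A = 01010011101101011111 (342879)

01010011101101011111
1-bits at positions (from bit 0 = LSB): 0, 1, 2, 3, 4, 6, 8, 9, 11, 12, 13, 16, 18
Count = 13

Answer: 13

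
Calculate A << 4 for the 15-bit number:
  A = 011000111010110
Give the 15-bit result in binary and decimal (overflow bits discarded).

Shift left by 4: drop the top 4 bit(s), append 4 zero(s) on the right.
  011000111010110  ->  discard [0110], keep [00111010110], append 0000
= 001110101100000

Answer: 001110101100000 (7520)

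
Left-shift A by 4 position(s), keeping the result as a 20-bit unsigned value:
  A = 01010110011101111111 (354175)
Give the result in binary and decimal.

Shift left by 4: drop the top 4 bit(s), append 4 zero(s) on the right.
  01010110011101111111  ->  discard [0101], keep [0110011101111111], append 0000
= 01100111011111110000

Answer: 01100111011111110000 (423920)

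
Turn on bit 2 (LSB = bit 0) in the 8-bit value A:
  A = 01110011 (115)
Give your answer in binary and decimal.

Mask = 1 << 2 = 00000100
Bit 2 of A is 0, so OR-ing with the mask flips it to 1.
  01110011
| 00000100
----------
  01110111

Answer: 01110111 (119)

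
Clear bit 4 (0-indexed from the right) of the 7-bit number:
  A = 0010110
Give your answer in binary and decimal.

Mask = ~(1 << 4) = 1101111
Bit 4 of A is 1, so AND-ing with the mask clears it to 0.
  0010110
& 1101111
---------
  0000110

Answer: 0000110 (6)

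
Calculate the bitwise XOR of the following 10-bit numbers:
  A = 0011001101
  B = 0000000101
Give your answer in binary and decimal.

Apply ^ to each column (1 where bits differ):
  0011001101
^ 0000000101
------------
  0011001000

Answer: 0011001000 (200)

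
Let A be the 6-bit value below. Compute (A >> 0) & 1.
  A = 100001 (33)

Bit 0 is the 1st from the right.
  100001
       ^
That bit is 1.

Answer: 1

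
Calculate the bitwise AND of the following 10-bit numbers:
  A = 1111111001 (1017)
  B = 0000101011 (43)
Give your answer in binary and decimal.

Apply & to each column (1 only where both bits are 1):
  1111111001
& 0000101011
------------
  0000101001

Answer: 0000101001 (41)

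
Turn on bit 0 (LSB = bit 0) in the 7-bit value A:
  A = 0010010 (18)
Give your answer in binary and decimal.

Mask = 1 << 0 = 0000001
Bit 0 of A is 0, so OR-ing with the mask flips it to 1.
  0010010
| 0000001
---------
  0010011

Answer: 0010011 (19)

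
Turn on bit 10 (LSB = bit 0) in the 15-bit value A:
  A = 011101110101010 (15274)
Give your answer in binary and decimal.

Mask = 1 << 10 = 000010000000000
Bit 10 of A is 0, so OR-ing with the mask flips it to 1.
  011101110101010
| 000010000000000
-----------------
  011111110101010

Answer: 011111110101010 (16298)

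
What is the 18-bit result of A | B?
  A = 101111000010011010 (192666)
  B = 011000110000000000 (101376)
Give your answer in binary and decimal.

Apply | to each column (1 where either bit is 1):
  101111000010011010
| 011000110000000000
--------------------
  111111110010011010

Answer: 111111110010011010 (261274)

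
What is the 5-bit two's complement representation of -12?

1. Binary of +12:  01100
2. Invert bits:     10011
3. Add 1:           10100

Answer: 10100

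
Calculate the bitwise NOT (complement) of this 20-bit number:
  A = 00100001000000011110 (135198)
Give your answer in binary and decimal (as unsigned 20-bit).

Flip each bit (0->1, 1->0):
  00100001000000011110
  11011110111111100001

Answer: 11011110111111100001 (913377)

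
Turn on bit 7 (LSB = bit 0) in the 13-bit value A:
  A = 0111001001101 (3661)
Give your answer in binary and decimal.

Mask = 1 << 7 = 0000010000000
Bit 7 of A is 0, so OR-ing with the mask flips it to 1.
  0111001001101
| 0000010000000
---------------
  0111011001101

Answer: 0111011001101 (3789)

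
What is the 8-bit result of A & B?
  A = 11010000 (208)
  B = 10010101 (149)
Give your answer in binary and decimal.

Apply & to each column (1 only where both bits are 1):
  11010000
& 10010101
----------
  10010000

Answer: 10010000 (144)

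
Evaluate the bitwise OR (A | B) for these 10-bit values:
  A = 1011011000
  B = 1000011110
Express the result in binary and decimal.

Apply | to each column (1 where either bit is 1):
  1011011000
| 1000011110
------------
  1011011110

Answer: 1011011110 (734)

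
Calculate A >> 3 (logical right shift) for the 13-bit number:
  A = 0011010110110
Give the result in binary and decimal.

Logical shift right by 3: drop the bottom 3 bit(s), prepend 3 zero(s) on the left.
  0011010110110  ->  keep [0011010110], discard [110], prepend 000
= 0000011010110

Answer: 0000011010110 (214)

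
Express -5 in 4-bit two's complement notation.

1. Binary of +5:  0101
2. Invert bits:     1010
3. Add 1:           1011

Answer: 1011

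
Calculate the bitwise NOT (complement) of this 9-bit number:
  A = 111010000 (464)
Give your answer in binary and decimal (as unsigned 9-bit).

Flip each bit (0->1, 1->0):
  111010000
  000101111

Answer: 000101111 (47)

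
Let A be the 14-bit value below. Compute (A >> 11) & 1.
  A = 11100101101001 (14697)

Bit 11 is the 12th from the right.
  11100101101001
    ^
That bit is 1.

Answer: 1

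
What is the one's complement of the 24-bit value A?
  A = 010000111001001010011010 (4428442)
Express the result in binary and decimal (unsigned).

Flip each bit (0->1, 1->0):
  010000111001001010011010
  101111000110110101100101

Answer: 101111000110110101100101 (12348773)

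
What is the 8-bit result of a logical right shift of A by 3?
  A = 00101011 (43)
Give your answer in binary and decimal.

Logical shift right by 3: drop the bottom 3 bit(s), prepend 3 zero(s) on the left.
  00101011  ->  keep [00101], discard [011], prepend 000
= 00000101

Answer: 00000101 (5)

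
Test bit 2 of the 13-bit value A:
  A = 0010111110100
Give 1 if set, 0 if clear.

Bit 2 is the 3rd from the right.
  0010111110100
            ^
That bit is 1.

Answer: 1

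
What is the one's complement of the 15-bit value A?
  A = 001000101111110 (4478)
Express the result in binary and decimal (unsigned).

Flip each bit (0->1, 1->0):
  001000101111110
  110111010000001

Answer: 110111010000001 (28289)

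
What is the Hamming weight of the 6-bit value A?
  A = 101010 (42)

101010
1-bits at positions (from bit 0 = LSB): 1, 3, 5
Count = 3

Answer: 3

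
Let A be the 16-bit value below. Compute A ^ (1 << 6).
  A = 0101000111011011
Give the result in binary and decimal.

Mask = 1 << 6 = 0000000001000000
Bit 6 of A is 1; XOR with the mask flips it to 0.
  0101000111011011
^ 0000000001000000
------------------
  0101000110011011

Answer: 0101000110011011 (20891)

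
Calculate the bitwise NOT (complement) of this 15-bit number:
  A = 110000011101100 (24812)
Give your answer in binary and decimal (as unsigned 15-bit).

Flip each bit (0->1, 1->0):
  110000011101100
  001111100010011

Answer: 001111100010011 (7955)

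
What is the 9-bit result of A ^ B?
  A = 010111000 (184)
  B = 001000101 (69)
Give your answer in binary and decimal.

Apply ^ to each column (1 where bits differ):
  010111000
^ 001000101
-----------
  011111101

Answer: 011111101 (253)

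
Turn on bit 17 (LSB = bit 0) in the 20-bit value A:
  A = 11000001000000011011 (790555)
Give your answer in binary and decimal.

Mask = 1 << 17 = 00100000000000000000
Bit 17 of A is 0, so OR-ing with the mask flips it to 1.
  11000001000000011011
| 00100000000000000000
----------------------
  11100001000000011011

Answer: 11100001000000011011 (921627)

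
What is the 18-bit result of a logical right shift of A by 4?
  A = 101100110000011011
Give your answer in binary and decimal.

Logical shift right by 4: drop the bottom 4 bit(s), prepend 4 zero(s) on the left.
  101100110000011011  ->  keep [10110011000001], discard [1011], prepend 0000
= 000010110011000001

Answer: 000010110011000001 (11457)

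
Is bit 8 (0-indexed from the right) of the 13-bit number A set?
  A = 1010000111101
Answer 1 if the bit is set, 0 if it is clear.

Bit 8 is the 9th from the right.
  1010000111101
      ^
That bit is 0.

Answer: 0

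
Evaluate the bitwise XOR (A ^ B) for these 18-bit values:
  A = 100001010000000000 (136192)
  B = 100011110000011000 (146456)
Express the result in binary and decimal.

Apply ^ to each column (1 where bits differ):
  100001010000000000
^ 100011110000011000
--------------------
  000010100000011000

Answer: 000010100000011000 (10264)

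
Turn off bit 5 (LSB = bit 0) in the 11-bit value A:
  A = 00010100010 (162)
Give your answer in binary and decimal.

Mask = ~(1 << 5) = 11111011111
Bit 5 of A is 1, so AND-ing with the mask clears it to 0.
  00010100010
& 11111011111
-------------
  00010000010

Answer: 00010000010 (130)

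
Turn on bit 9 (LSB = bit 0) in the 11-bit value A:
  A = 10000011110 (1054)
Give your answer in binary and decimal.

Mask = 1 << 9 = 01000000000
Bit 9 of A is 0, so OR-ing with the mask flips it to 1.
  10000011110
| 01000000000
-------------
  11000011110

Answer: 11000011110 (1566)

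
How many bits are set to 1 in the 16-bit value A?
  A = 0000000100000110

0000000100000110
1-bits at positions (from bit 0 = LSB): 1, 2, 8
Count = 3

Answer: 3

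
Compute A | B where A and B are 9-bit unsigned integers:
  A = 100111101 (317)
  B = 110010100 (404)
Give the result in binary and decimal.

Apply | to each column (1 where either bit is 1):
  100111101
| 110010100
-----------
  110111101

Answer: 110111101 (445)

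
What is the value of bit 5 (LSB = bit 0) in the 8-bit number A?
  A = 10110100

Bit 5 is the 6th from the right.
  10110100
    ^
That bit is 1.

Answer: 1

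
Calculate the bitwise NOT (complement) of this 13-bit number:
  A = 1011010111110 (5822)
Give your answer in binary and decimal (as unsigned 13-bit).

Flip each bit (0->1, 1->0):
  1011010111110
  0100101000001

Answer: 0100101000001 (2369)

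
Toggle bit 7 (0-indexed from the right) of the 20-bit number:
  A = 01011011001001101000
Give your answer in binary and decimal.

Mask = 1 << 7 = 00000000000010000000
Bit 7 of A is 0; XOR with the mask flips it to 1.
  01011011001001101000
^ 00000000000010000000
----------------------
  01011011001011101000

Answer: 01011011001011101000 (373480)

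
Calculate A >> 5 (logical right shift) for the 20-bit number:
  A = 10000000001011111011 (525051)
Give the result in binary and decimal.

Logical shift right by 5: drop the bottom 5 bit(s), prepend 5 zero(s) on the left.
  10000000001011111011  ->  keep [100000000010111], discard [11011], prepend 00000
= 00000100000000010111

Answer: 00000100000000010111 (16407)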